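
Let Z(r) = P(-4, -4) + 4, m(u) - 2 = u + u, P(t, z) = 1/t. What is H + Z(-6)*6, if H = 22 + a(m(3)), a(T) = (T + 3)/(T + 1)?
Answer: 823/18 ≈ 45.722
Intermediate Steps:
m(u) = 2 + 2*u (m(u) = 2 + (u + u) = 2 + 2*u)
a(T) = (3 + T)/(1 + T)
Z(r) = 15/4 (Z(r) = 1/(-4) + 4 = -1/4 + 4 = 15/4)
H = 209/9 (H = 22 + (3 + (2 + 2*3))/(1 + (2 + 2*3)) = 22 + (3 + (2 + 6))/(1 + (2 + 6)) = 22 + (3 + 8)/(1 + 8) = 22 + 11/9 = 209/9 ≈ 23.222)
H + Z(-6)*6 = 209/9 + (15/4)*6 = 209/9 + 45/2 = 823/18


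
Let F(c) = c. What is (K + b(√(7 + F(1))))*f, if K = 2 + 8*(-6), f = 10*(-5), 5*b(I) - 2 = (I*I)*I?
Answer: 2280 - 160*√2 ≈ 2053.7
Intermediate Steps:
b(I) = ⅖ + I³/5 (b(I) = ⅖ + ((I*I)*I)/5 = ⅖ + (I²*I)/5 = ⅖ + I³/5)
f = -50
K = -46 (K = 2 - 48 = -46)
(K + b(√(7 + F(1))))*f = (-46 + (⅖ + (√(7 + 1))³/5))*(-50) = (-46 + (⅖ + (√8)³/5))*(-50) = (-46 + (⅖ + (2*√2)³/5))*(-50) = (-46 + (⅖ + (16*√2)/5))*(-50) = (-46 + (⅖ + 16*√2/5))*(-50) = (-228/5 + 16*√2/5)*(-50) = 2280 - 160*√2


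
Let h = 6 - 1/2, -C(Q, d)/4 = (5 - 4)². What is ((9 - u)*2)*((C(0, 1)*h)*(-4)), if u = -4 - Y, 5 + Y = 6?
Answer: 2464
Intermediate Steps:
Y = 1 (Y = -5 + 6 = 1)
u = -5 (u = -4 - 1*1 = -4 - 1 = -5)
C(Q, d) = -4 (C(Q, d) = -4*(5 - 4)² = -4*1² = -4*1 = -4)
h = 11/2 (h = 6 - 1*½ = 6 - ½ = 11/2 ≈ 5.5000)
((9 - u)*2)*((C(0, 1)*h)*(-4)) = ((9 - 1*(-5))*2)*(-4*11/2*(-4)) = ((9 + 5)*2)*(-22*(-4)) = (14*2)*88 = 28*88 = 2464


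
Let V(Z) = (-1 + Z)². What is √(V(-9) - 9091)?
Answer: 9*I*√111 ≈ 94.821*I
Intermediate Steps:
√(V(-9) - 9091) = √((-1 - 9)² - 9091) = √((-10)² - 9091) = √(100 - 9091) = √(-8991) = 9*I*√111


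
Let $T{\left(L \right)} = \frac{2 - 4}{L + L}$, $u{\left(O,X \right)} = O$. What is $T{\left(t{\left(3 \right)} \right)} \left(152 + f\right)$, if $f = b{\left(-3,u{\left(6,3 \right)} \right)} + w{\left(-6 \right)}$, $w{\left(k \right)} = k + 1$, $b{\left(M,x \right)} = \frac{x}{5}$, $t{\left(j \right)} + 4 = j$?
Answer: $\frac{741}{5} \approx 148.2$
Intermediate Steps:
$t{\left(j \right)} = -4 + j$
$b{\left(M,x \right)} = \frac{x}{5}$ ($b{\left(M,x \right)} = x \frac{1}{5} = \frac{x}{5}$)
$w{\left(k \right)} = 1 + k$
$T{\left(L \right)} = - \frac{1}{L}$ ($T{\left(L \right)} = - \frac{2}{2 L} = - 2 \frac{1}{2 L} = - \frac{1}{L}$)
$f = - \frac{19}{5}$ ($f = \frac{1}{5} \cdot 6 + \left(1 - 6\right) = \frac{6}{5} - 5 = - \frac{19}{5} \approx -3.8$)
$T{\left(t{\left(3 \right)} \right)} \left(152 + f\right) = - \frac{1}{-4 + 3} \left(152 - \frac{19}{5}\right) = - \frac{1}{-1} \cdot \frac{741}{5} = \left(-1\right) \left(-1\right) \frac{741}{5} = 1 \cdot \frac{741}{5} = \frac{741}{5}$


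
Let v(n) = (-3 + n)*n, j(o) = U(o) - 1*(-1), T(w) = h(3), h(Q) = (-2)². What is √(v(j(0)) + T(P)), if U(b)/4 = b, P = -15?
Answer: √2 ≈ 1.4142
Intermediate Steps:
U(b) = 4*b
h(Q) = 4
T(w) = 4
j(o) = 1 + 4*o (j(o) = 4*o - 1*(-1) = 4*o + 1 = 1 + 4*o)
v(n) = n*(-3 + n)
√(v(j(0)) + T(P)) = √((1 + 4*0)*(-3 + (1 + 4*0)) + 4) = √((1 + 0)*(-3 + (1 + 0)) + 4) = √(1*(-3 + 1) + 4) = √(1*(-2) + 4) = √(-2 + 4) = √2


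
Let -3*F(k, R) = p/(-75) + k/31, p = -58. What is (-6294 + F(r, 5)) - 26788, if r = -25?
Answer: -230746873/6975 ≈ -33082.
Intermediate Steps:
F(k, R) = -58/225 - k/93 (F(k, R) = -(-58/(-75) + k/31)/3 = -(-58*(-1/75) + k*(1/31))/3 = -(58/75 + k/31)/3 = -58/225 - k/93)
(-6294 + F(r, 5)) - 26788 = (-6294 + (-58/225 - 1/93*(-25))) - 26788 = (-6294 + (-58/225 + 25/93)) - 26788 = (-6294 + 77/6975) - 26788 = -43900573/6975 - 26788 = -230746873/6975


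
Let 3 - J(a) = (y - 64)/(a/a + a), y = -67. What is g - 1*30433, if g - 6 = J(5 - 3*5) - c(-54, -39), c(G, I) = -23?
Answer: -273740/9 ≈ -30416.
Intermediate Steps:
J(a) = 3 + 131/(1 + a) (J(a) = 3 - (-67 - 64)/(a/a + a) = 3 - (-131)/(1 + a) = 3 + 131/(1 + a))
g = 157/9 (g = 6 + ((134 + 3*(5 - 3*5))/(1 + (5 - 3*5)) - 1*(-23)) = 6 + ((134 + 3*(5 - 15))/(1 + (5 - 15)) + 23) = 6 + ((134 + 3*(-10))/(1 - 10) + 23) = 6 + ((134 - 30)/(-9) + 23) = 6 + (-⅑*104 + 23) = 6 + (-104/9 + 23) = 6 + 103/9 = 157/9 ≈ 17.444)
g - 1*30433 = 157/9 - 1*30433 = 157/9 - 30433 = -273740/9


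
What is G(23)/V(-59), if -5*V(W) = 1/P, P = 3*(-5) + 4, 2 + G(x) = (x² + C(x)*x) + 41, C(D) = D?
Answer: 60335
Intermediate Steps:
G(x) = 39 + 2*x² (G(x) = -2 + ((x² + x*x) + 41) = -2 + ((x² + x²) + 41) = -2 + (2*x² + 41) = -2 + (41 + 2*x²) = 39 + 2*x²)
P = -11 (P = -15 + 4 = -11)
V(W) = 1/55 (V(W) = -⅕/(-11) = -⅕*(-1/11) = 1/55)
G(23)/V(-59) = (39 + 2*23²)/(1/55) = (39 + 2*529)*55 = (39 + 1058)*55 = 1097*55 = 60335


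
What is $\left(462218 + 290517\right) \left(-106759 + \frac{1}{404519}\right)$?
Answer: $- \frac{32507646770121200}{404519} \approx -8.0361 \cdot 10^{10}$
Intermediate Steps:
$\left(462218 + 290517\right) \left(-106759 + \frac{1}{404519}\right) = 752735 \left(-106759 + \frac{1}{404519}\right) = 752735 \left(- \frac{43186043920}{404519}\right) = - \frac{32507646770121200}{404519}$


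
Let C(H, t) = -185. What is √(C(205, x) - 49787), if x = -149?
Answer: 62*I*√13 ≈ 223.54*I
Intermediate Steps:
√(C(205, x) - 49787) = √(-185 - 49787) = √(-49972) = 62*I*√13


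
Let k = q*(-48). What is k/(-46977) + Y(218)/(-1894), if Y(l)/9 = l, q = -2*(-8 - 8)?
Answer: -14876615/14829073 ≈ -1.0032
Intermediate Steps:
q = 32 (q = -2*(-16) = 32)
Y(l) = 9*l
k = -1536 (k = 32*(-48) = -1536)
k/(-46977) + Y(218)/(-1894) = -1536/(-46977) + (9*218)/(-1894) = -1536*(-1/46977) + 1962*(-1/1894) = 512/15659 - 981/947 = -14876615/14829073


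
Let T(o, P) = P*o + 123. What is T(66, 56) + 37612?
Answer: 41431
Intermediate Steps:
T(o, P) = 123 + P*o
T(66, 56) + 37612 = (123 + 56*66) + 37612 = (123 + 3696) + 37612 = 3819 + 37612 = 41431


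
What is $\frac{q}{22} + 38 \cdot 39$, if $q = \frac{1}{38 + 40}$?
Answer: $\frac{2543113}{1716} \approx 1482.0$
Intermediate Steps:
$q = \frac{1}{78} \approx 0.012821$
$\frac{q}{22} + 38 \cdot 39 = \frac{1}{78 \cdot 22} + 38 \cdot 39 = \frac{1}{78} \cdot \frac{1}{22} + 1482 = \frac{1}{1716} + 1482 = \frac{2543113}{1716}$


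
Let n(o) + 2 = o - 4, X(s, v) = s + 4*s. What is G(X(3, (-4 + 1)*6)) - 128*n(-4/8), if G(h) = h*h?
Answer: 1057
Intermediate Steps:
X(s, v) = 5*s
G(h) = h²
n(o) = -6 + o (n(o) = -2 + (o - 4) = -2 + (-4 + o) = -6 + o)
G(X(3, (-4 + 1)*6)) - 128*n(-4/8) = (5*3)² - 128*(-6 - 4/8) = 15² - 128*(-6 - 4*⅛) = 225 - 128*(-6 - ½) = 225 - 128*(-13/2) = 225 + 832 = 1057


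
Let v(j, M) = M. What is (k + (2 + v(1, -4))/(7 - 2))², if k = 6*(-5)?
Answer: 23104/25 ≈ 924.16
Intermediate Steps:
k = -30
(k + (2 + v(1, -4))/(7 - 2))² = (-30 + (2 - 4)/(7 - 2))² = (-30 - 2/5)² = (-30 - 2*⅕)² = (-30 - ⅖)² = (-152/5)² = 23104/25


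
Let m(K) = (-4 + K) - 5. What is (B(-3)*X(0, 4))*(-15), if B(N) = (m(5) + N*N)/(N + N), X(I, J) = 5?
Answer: 125/2 ≈ 62.500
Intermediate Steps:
m(K) = -9 + K
B(N) = (-4 + N²)/(2*N) (B(N) = ((-9 + 5) + N*N)/(N + N) = (-4 + N²)/((2*N)) = (-4 + N²)*(1/(2*N)) = (-4 + N²)/(2*N))
(B(-3)*X(0, 4))*(-15) = (((½)*(-3) - 2/(-3))*5)*(-15) = ((-3/2 - 2*(-⅓))*5)*(-15) = ((-3/2 + ⅔)*5)*(-15) = -⅚*5*(-15) = -25/6*(-15) = 125/2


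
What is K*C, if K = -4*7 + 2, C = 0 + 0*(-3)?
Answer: 0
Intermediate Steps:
C = 0 (C = 0 + 0 = 0)
K = -26 (K = -28 + 2 = -26)
K*C = -26*0 = 0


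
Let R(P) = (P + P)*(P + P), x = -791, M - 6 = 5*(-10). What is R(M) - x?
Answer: 8535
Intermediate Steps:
M = -44 (M = 6 + 5*(-10) = 6 - 50 = -44)
R(P) = 4*P**2 (R(P) = (2*P)*(2*P) = 4*P**2)
R(M) - x = 4*(-44)**2 - 1*(-791) = 4*1936 + 791 = 7744 + 791 = 8535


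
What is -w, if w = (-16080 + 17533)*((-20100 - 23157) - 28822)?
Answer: 104730787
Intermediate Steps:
w = -104730787 (w = 1453*(-43257 - 28822) = 1453*(-72079) = -104730787)
-w = -1*(-104730787) = 104730787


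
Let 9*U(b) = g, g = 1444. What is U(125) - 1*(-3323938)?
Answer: 29916886/9 ≈ 3.3241e+6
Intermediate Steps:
U(b) = 1444/9 (U(b) = (⅑)*1444 = 1444/9)
U(125) - 1*(-3323938) = 1444/9 - 1*(-3323938) = 1444/9 + 3323938 = 29916886/9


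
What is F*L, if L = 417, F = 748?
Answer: 311916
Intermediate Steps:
F*L = 748*417 = 311916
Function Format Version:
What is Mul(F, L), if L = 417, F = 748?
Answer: 311916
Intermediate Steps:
Mul(F, L) = Mul(748, 417) = 311916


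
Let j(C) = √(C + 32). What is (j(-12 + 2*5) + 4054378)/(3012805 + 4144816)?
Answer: 4054378/7157621 + √30/7157621 ≈ 0.56644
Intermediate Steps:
j(C) = √(32 + C)
(j(-12 + 2*5) + 4054378)/(3012805 + 4144816) = (√(32 + (-12 + 2*5)) + 4054378)/(3012805 + 4144816) = (√(32 + (-12 + 10)) + 4054378)/7157621 = (√(32 - 2) + 4054378)*(1/7157621) = (√30 + 4054378)*(1/7157621) = (4054378 + √30)*(1/7157621) = 4054378/7157621 + √30/7157621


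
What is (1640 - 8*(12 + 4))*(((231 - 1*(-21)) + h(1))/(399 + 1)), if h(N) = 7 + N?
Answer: 4914/5 ≈ 982.80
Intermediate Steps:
(1640 - 8*(12 + 4))*(((231 - 1*(-21)) + h(1))/(399 + 1)) = (1640 - 8*(12 + 4))*(((231 - 1*(-21)) + (7 + 1))/(399 + 1)) = (1640 - 8*16)*(((231 + 21) + 8)/400) = (1640 - 128)*((252 + 8)*(1/400)) = 1512*(260*(1/400)) = 1512*(13/20) = 4914/5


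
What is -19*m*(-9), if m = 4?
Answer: 684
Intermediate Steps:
-19*m*(-9) = -19*4*(-9) = -76*(-9) = 684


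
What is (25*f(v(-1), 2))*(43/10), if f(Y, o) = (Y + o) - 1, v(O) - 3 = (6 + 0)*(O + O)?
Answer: -860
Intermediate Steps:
v(O) = 3 + 12*O (v(O) = 3 + (6 + 0)*(O + O) = 3 + 6*(2*O) = 3 + 12*O)
f(Y, o) = -1 + Y + o
(25*f(v(-1), 2))*(43/10) = (25*(-1 + (3 + 12*(-1)) + 2))*(43/10) = (25*(-1 + (3 - 12) + 2))*(43*(⅒)) = (25*(-1 - 9 + 2))*(43/10) = (25*(-8))*(43/10) = -200*43/10 = -860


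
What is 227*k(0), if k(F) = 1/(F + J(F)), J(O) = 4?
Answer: 227/4 ≈ 56.750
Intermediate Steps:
k(F) = 1/(4 + F) (k(F) = 1/(F + 4) = 1/(4 + F))
227*k(0) = 227/(4 + 0) = 227/4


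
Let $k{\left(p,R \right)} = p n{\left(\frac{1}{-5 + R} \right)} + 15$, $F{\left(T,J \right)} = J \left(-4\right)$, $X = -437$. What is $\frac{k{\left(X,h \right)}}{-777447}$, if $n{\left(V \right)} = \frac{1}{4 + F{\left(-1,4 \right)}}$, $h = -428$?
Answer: $- \frac{617}{9329364} \approx -6.6135 \cdot 10^{-5}$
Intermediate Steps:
$F{\left(T,J \right)} = - 4 J$
$n{\left(V \right)} = - \frac{1}{12}$ ($n{\left(V \right)} = \frac{1}{4 - 16} = \frac{1}{-12} = - \frac{1}{12}$)
$k{\left(p,R \right)} = 15 - \frac{p}{12}$ ($k{\left(p,R \right)} = p \left(- \frac{1}{12}\right) + 15 = - \frac{p}{12} + 15 = 15 - \frac{p}{12}$)
$\frac{k{\left(X,h \right)}}{-777447} = \frac{15 - - \frac{437}{12}}{-777447} = \left(15 + \frac{437}{12}\right) \left(- \frac{1}{777447}\right) = \frac{617}{12} \left(- \frac{1}{777447}\right) = - \frac{617}{9329364}$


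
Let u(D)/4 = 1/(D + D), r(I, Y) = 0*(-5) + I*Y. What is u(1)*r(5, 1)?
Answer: 10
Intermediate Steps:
r(I, Y) = I*Y (r(I, Y) = 0 + I*Y = I*Y)
u(D) = 2/D (u(D) = 4/(D + D) = 4/((2*D)) = 4*(1/(2*D)) = 2/D)
u(1)*r(5, 1) = (2/1)*(5*1) = (2*1)*5 = 2*5 = 10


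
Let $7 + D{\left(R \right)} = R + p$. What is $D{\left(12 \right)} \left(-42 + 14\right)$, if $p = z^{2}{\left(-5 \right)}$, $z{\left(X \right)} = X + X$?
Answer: $-2940$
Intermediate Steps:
$z{\left(X \right)} = 2 X$
$p = 100$ ($p = \left(2 \left(-5\right)\right)^{2} = \left(-10\right)^{2} = 100$)
$D{\left(R \right)} = 93 + R$ ($D{\left(R \right)} = -7 + \left(R + 100\right) = -7 + \left(100 + R\right) = 93 + R$)
$D{\left(12 \right)} \left(-42 + 14\right) = \left(93 + 12\right) \left(-42 + 14\right) = 105 \left(-28\right) = -2940$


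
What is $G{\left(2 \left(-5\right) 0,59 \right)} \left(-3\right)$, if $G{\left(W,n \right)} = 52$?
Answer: $-156$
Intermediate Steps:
$G{\left(2 \left(-5\right) 0,59 \right)} \left(-3\right) = 52 \left(-3\right) = -156$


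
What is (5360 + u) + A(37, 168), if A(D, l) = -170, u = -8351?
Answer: -3161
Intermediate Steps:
(5360 + u) + A(37, 168) = (5360 - 8351) - 170 = -2991 - 170 = -3161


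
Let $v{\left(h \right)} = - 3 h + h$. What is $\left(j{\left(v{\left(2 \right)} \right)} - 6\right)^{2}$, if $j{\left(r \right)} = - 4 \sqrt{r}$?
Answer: $-28 + 96 i \approx -28.0 + 96.0 i$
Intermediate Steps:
$v{\left(h \right)} = - 2 h$
$\left(j{\left(v{\left(2 \right)} \right)} - 6\right)^{2} = \left(- 4 \sqrt{\left(-2\right) 2} - 6\right)^{2} = \left(- 4 \sqrt{-4} - 6\right)^{2} = \left(- 4 \cdot 2 i - 6\right)^{2} = \left(- 8 i - 6\right)^{2} = \left(-6 - 8 i\right)^{2}$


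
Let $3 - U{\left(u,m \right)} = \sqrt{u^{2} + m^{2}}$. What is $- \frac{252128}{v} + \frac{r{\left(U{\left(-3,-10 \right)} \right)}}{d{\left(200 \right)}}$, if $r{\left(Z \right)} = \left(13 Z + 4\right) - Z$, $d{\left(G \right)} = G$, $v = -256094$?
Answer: $\frac{758367}{640235} - \frac{3 \sqrt{109}}{50} \approx 0.55809$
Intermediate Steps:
$U{\left(u,m \right)} = 3 - \sqrt{m^{2} + u^{2}}$ ($U{\left(u,m \right)} = 3 - \sqrt{u^{2} + m^{2}} = 3 - \sqrt{m^{2} + u^{2}}$)
$r{\left(Z \right)} = 4 + 12 Z$ ($r{\left(Z \right)} = \left(4 + 13 Z\right) - Z = 4 + 12 Z$)
$- \frac{252128}{v} + \frac{r{\left(U{\left(-3,-10 \right)} \right)}}{d{\left(200 \right)}} = - \frac{252128}{-256094} + \frac{4 + 12 \left(3 - \sqrt{\left(-10\right)^{2} + \left(-3\right)^{2}}\right)}{200} = \left(-252128\right) \left(- \frac{1}{256094}\right) + \left(4 + 12 \left(3 - \sqrt{100 + 9}\right)\right) \frac{1}{200} = \frac{126064}{128047} + \left(4 + 12 \left(3 - \sqrt{109}\right)\right) \frac{1}{200} = \frac{126064}{128047} + \left(4 + \left(36 - 12 \sqrt{109}\right)\right) \frac{1}{200} = \frac{126064}{128047} + \left(40 - 12 \sqrt{109}\right) \frac{1}{200} = \frac{126064}{128047} + \left(\frac{1}{5} - \frac{3 \sqrt{109}}{50}\right) = \frac{758367}{640235} - \frac{3 \sqrt{109}}{50}$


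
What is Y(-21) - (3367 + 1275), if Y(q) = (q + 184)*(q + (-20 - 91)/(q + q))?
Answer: -106879/14 ≈ -7634.2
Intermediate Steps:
Y(q) = (184 + q)*(q - 111/(2*q)) (Y(q) = (184 + q)*(q - 111*1/(2*q)) = (184 + q)*(q - 111/(2*q)))
Y(-21) - (3367 + 1275) = (-111/2 + (-21)**2 - 10212/(-21) + 184*(-21)) - (3367 + 1275) = (-111/2 + 441 - 10212*(-1/21) - 3864) - 1*4642 = (-111/2 + 441 + 3404/7 - 3864) - 4642 = -41891/14 - 4642 = -106879/14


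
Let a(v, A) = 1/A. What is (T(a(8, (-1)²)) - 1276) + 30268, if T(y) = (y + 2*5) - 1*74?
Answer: 28929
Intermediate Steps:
T(y) = -64 + y (T(y) = (y + 10) - 74 = (10 + y) - 74 = -64 + y)
(T(a(8, (-1)²)) - 1276) + 30268 = ((-64 + 1/((-1)²)) - 1276) + 30268 = ((-64 + 1/1) - 1276) + 30268 = ((-64 + 1) - 1276) + 30268 = (-63 - 1276) + 30268 = -1339 + 30268 = 28929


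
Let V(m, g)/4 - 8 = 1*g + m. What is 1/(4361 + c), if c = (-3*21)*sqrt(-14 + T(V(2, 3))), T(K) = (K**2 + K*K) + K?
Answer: -89/52997 - 9*sqrt(5446)/370979 ≈ -0.0034697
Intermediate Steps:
V(m, g) = 32 + 4*g + 4*m (V(m, g) = 32 + 4*(1*g + m) = 32 + 4*(g + m) = 32 + (4*g + 4*m) = 32 + 4*g + 4*m)
T(K) = K + 2*K**2 (T(K) = (K**2 + K**2) + K = 2*K**2 + K = K + 2*K**2)
c = -63*sqrt(5446) (c = (-3*21)*sqrt(-14 + (32 + 4*3 + 4*2)*(1 + 2*(32 + 4*3 + 4*2))) = -63*sqrt(-14 + (32 + 12 + 8)*(1 + 2*(32 + 12 + 8))) = -63*sqrt(-14 + 52*(1 + 2*52)) = -63*sqrt(-14 + 52*(1 + 104)) = -63*sqrt(-14 + 52*105) = -63*sqrt(-14 + 5460) = -63*sqrt(5446) ≈ -4649.2)
1/(4361 + c) = 1/(4361 - 63*sqrt(5446))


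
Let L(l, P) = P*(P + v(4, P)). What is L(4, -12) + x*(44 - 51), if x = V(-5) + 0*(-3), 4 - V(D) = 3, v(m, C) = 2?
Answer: 113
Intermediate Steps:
V(D) = 1 (V(D) = 4 - 1*3 = 4 - 3 = 1)
x = 1 (x = 1 + 0*(-3) = 1 + 0 = 1)
L(l, P) = P*(2 + P) (L(l, P) = P*(P + 2) = P*(2 + P))
L(4, -12) + x*(44 - 51) = -12*(2 - 12) + 1*(44 - 51) = -12*(-10) + 1*(-7) = 120 - 7 = 113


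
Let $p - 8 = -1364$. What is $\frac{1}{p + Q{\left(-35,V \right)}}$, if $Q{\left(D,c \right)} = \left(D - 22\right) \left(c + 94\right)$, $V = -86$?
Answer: $- \frac{1}{1812} \approx -0.00055188$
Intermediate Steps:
$Q{\left(D,c \right)} = \left(-22 + D\right) \left(94 + c\right)$
$p = -1356$ ($p = 8 - 1364 = -1356$)
$\frac{1}{p + Q{\left(-35,V \right)}} = \frac{1}{-1356 - 456} = \frac{1}{-1812} = - \frac{1}{1812}$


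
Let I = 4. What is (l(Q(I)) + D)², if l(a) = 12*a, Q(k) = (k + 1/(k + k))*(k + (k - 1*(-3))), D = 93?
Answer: 1625625/4 ≈ 4.0641e+5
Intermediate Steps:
Q(k) = (3 + 2*k)*(k + 1/(2*k)) (Q(k) = (k + 1/(2*k))*(k + (k + 3)) = (k + 1/(2*k))*(k + (3 + k)) = (k + 1/(2*k))*(3 + 2*k) = (3 + 2*k)*(k + 1/(2*k)))
(l(Q(I)) + D)² = (12*(1 + 2*4² + 3*4 + (3/2)/4) + 93)² = (12*(1 + 2*16 + 12 + (3/2)*(¼)) + 93)² = (12*(1 + 32 + 12 + 3/8) + 93)² = (12*(363/8) + 93)² = (1089/2 + 93)² = (1275/2)² = 1625625/4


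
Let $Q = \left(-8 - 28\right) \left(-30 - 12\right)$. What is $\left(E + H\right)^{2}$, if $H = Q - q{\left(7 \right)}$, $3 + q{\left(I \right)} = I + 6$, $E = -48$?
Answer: $2114116$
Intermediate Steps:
$Q = 1512$ ($Q = \left(-36\right) \left(-42\right) = 1512$)
$q{\left(I \right)} = 3 + I$ ($q{\left(I \right)} = -3 + \left(I + 6\right) = -3 + \left(6 + I\right) = 3 + I$)
$H = 1502$ ($H = 1512 - \left(3 + 7\right) = 1512 - 10 = 1502$)
$\left(E + H\right)^{2} = \left(-48 + 1502\right)^{2} = 1454^{2} = 2114116$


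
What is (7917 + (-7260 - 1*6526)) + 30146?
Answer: 24277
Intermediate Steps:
(7917 + (-7260 - 1*6526)) + 30146 = (7917 + (-7260 - 6526)) + 30146 = (7917 - 13786) + 30146 = -5869 + 30146 = 24277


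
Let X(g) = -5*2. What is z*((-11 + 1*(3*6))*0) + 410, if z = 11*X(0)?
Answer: 410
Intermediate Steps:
X(g) = -10
z = -110 (z = 11*(-10) = -110)
z*((-11 + 1*(3*6))*0) + 410 = -110*(-11 + 1*(3*6))*0 + 410 = -110*(-11 + 1*18)*0 + 410 = -110*(-11 + 18)*0 + 410 = -770*0 + 410 = -110*0 + 410 = 0 + 410 = 410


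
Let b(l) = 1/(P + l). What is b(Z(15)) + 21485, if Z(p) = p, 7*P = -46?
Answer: 1267622/59 ≈ 21485.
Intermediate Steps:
P = -46/7 (P = (1/7)*(-46) = -46/7 ≈ -6.5714)
b(l) = 1/(-46/7 + l)
b(Z(15)) + 21485 = 7/(-46 + 7*15) + 21485 = 7/(-46 + 105) + 21485 = 7/59 + 21485 = 1267622/59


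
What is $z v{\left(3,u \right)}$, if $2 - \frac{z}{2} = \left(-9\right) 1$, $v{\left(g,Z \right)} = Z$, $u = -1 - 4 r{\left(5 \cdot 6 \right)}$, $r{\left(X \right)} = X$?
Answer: $-2662$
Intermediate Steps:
$u = -121$ ($u = -1 - 4 \cdot 5 \cdot 6 = -1 - 120 = -121$)
$z = 22$ ($z = 4 - 2 \left(\left(-9\right) 1\right) = 4 - -18 = 4 + 18 = 22$)
$z v{\left(3,u \right)} = 22 \left(-121\right) = -2662$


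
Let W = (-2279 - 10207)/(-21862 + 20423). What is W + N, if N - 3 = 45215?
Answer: 65081188/1439 ≈ 45227.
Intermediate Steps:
N = 45218 (N = 3 + 45215 = 45218)
W = 12486/1439 (W = -12486/(-1439) = -12486*(-1/1439) = 12486/1439 ≈ 8.6769)
W + N = 12486/1439 + 45218 = 65081188/1439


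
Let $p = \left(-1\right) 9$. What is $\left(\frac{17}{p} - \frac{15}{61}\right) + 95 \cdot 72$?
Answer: $\frac{3753988}{549} \approx 6837.9$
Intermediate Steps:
$p = -9$
$\left(\frac{17}{p} - \frac{15}{61}\right) + 95 \cdot 72 = \left(\frac{17}{-9} - \frac{15}{61}\right) + 95 \cdot 72 = \left(17 \left(- \frac{1}{9}\right) - \frac{15}{61}\right) + 6840 = \left(- \frac{17}{9} - \frac{15}{61}\right) + 6840 = - \frac{1172}{549} + 6840 = \frac{3753988}{549}$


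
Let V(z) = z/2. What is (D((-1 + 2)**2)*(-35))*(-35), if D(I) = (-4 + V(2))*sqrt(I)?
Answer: -3675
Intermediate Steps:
V(z) = z/2 (V(z) = z*(1/2) = z/2)
D(I) = -3*sqrt(I) (D(I) = (-4 + (1/2)*2)*sqrt(I) = (-4 + 1)*sqrt(I) = -3*sqrt(I))
(D((-1 + 2)**2)*(-35))*(-35) = (-3*sqrt((-1 + 2)**2)*(-35))*(-35) = (-3*sqrt(1**2)*(-35))*(-35) = (-3*sqrt(1)*(-35))*(-35) = (-3*1*(-35))*(-35) = -3*(-35)*(-35) = 105*(-35) = -3675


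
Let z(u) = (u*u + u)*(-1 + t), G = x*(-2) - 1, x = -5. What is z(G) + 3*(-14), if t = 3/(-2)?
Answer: -267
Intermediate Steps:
G = 9 (G = -5*(-2) - 1 = 10 - 1 = 9)
t = -3/2 (t = 3*(-½) = -3/2 ≈ -1.5000)
z(u) = -5*u/2 - 5*u²/2 (z(u) = (u*u + u)*(-1 - 3/2) = (u² + u)*(-5/2) = (u + u²)*(-5/2) = -5*u/2 - 5*u²/2)
z(G) + 3*(-14) = -5/2*9*(1 + 9) + 3*(-14) = -5/2*9*10 - 42 = -225 - 42 = -267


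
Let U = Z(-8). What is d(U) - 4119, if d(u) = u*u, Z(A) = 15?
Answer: -3894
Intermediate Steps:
U = 15
d(u) = u²
d(U) - 4119 = 15² - 4119 = 225 - 4119 = -3894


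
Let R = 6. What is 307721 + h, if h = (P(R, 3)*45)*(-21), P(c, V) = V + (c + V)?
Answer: 296381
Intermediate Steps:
P(c, V) = c + 2*V (P(c, V) = V + (V + c) = c + 2*V)
h = -11340 (h = ((6 + 2*3)*45)*(-21) = ((6 + 6)*45)*(-21) = (12*45)*(-21) = 540*(-21) = -11340)
307721 + h = 307721 - 11340 = 296381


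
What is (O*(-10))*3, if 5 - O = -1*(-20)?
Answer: 450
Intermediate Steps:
O = -15 (O = 5 - (-1)*(-20) = 5 - 1*20 = 5 - 20 = -15)
(O*(-10))*3 = -15*(-10)*3 = 150*3 = 450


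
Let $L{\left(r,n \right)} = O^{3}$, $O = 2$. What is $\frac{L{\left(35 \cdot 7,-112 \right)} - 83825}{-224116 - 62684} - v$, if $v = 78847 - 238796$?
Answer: $\frac{15291152339}{95600} \approx 1.5995 \cdot 10^{5}$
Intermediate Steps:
$L{\left(r,n \right)} = 8$ ($L{\left(r,n \right)} = 2^{3} = 8$)
$v = -159949$
$\frac{L{\left(35 \cdot 7,-112 \right)} - 83825}{-224116 - 62684} - v = \frac{8 - 83825}{-224116 - 62684} - -159949 = - \frac{83817}{-286800} + 159949 = \left(-83817\right) \left(- \frac{1}{286800}\right) + 159949 = \frac{27939}{95600} + 159949 = \frac{15291152339}{95600}$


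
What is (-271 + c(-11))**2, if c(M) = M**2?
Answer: 22500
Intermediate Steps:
(-271 + c(-11))**2 = (-271 + (-11)**2)**2 = (-271 + 121)**2 = (-150)**2 = 22500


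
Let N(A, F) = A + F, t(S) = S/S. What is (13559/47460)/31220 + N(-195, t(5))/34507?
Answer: -40997450341/7304151901200 ≈ -0.0056129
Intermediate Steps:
t(S) = 1
(13559/47460)/31220 + N(-195, t(5))/34507 = (13559/47460)/31220 + (-195 + 1)/34507 = (13559*(1/47460))*(1/31220) - 194*1/34507 = (1937/6780)*(1/31220) - 194/34507 = 1937/211671600 - 194/34507 = -40997450341/7304151901200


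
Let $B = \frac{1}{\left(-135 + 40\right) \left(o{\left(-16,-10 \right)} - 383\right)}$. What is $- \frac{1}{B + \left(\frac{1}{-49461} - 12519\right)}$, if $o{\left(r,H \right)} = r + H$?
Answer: $\frac{1921807155}{24059103762839} \approx 7.9879 \cdot 10^{-5}$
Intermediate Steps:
$o{\left(r,H \right)} = H + r$
$B = \frac{1}{38855}$ ($B = \frac{1}{\left(-135 + 40\right) \left(\left(-10 - 16\right) - 383\right)} = \frac{1}{\left(-95\right) \left(-26 - 383\right)} = - \frac{1}{95 \left(-409\right)} = \left(- \frac{1}{95}\right) \left(- \frac{1}{409}\right) = \frac{1}{38855} \approx 2.5737 \cdot 10^{-5}$)
$- \frac{1}{B + \left(\frac{1}{-49461} - 12519\right)} = - \frac{1}{\frac{1}{38855} + \left(\frac{1}{-49461} - 12519\right)} = - \frac{1}{\frac{1}{38855} - \frac{619202260}{49461}} = - \frac{1}{- \frac{24059103762839}{1921807155}} = \left(-1\right) \left(- \frac{1921807155}{24059103762839}\right) = \frac{1921807155}{24059103762839}$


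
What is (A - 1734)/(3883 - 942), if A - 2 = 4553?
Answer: 2821/2941 ≈ 0.95920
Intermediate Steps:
A = 4555 (A = 2 + 4553 = 4555)
(A - 1734)/(3883 - 942) = (4555 - 1734)/(3883 - 942) = 2821/2941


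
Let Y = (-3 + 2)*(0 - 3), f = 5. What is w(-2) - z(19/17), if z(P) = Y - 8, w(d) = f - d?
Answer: 12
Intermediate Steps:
Y = 3 (Y = -1*(-3) = 3)
w(d) = 5 - d
z(P) = -5 (z(P) = 3 - 8 = -5)
w(-2) - z(19/17) = (5 - 1*(-2)) - 1*(-5) = (5 + 2) + 5 = 7 + 5 = 12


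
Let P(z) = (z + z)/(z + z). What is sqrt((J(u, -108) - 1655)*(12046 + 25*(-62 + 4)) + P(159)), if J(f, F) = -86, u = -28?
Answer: I*sqrt(18447635) ≈ 4295.1*I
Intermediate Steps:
P(z) = 1 (P(z) = (2*z)/((2*z)) = (2*z)*(1/(2*z)) = 1)
sqrt((J(u, -108) - 1655)*(12046 + 25*(-62 + 4)) + P(159)) = sqrt((-86 - 1655)*(12046 + 25*(-62 + 4)) + 1) = sqrt(-1741*(12046 + 25*(-58)) + 1) = sqrt(-1741*(12046 - 1450) + 1) = sqrt(-1741*10596 + 1) = sqrt(-18447636 + 1) = sqrt(-18447635) = I*sqrt(18447635)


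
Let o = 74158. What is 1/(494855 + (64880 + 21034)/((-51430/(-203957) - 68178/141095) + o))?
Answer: 355676887047679/176008898002322821430 ≈ 2.0208e-6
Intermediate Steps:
1/(494855 + (64880 + 21034)/((-51430/(-203957) - 68178/141095) + o)) = 1/(494855 + (64880 + 21034)/((-51430/(-203957) - 68178/141095) + 74158)) = 1/(494855 + 85914/((-51430*(-1/203957) - 68178*1/141095) + 74158)) = 1/(494855 + 85914/((51430/203957 - 68178/141095) + 74158)) = 1/(494855 + 85914/(-6648864496/28777312915 + 74158)) = 1/(494855 + 85914/(2134061322286074/28777312915)) = 1/(494855 + 85914*(28777312915/2134061322286074)) = 1/(494855 + 412062343629885/355676887047679) = 1/(176008898002322821430/355676887047679) = 355676887047679/176008898002322821430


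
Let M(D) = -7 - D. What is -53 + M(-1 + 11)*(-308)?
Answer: 5183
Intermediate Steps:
-53 + M(-1 + 11)*(-308) = -53 + (-7 - (-1 + 11))*(-308) = -53 + (-7 - 1*10)*(-308) = -53 + (-7 - 10)*(-308) = -53 - 17*(-308) = -53 + 5236 = 5183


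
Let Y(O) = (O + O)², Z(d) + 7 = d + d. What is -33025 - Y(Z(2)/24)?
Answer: -528401/16 ≈ -33025.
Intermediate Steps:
Z(d) = -7 + 2*d (Z(d) = -7 + (d + d) = -7 + 2*d)
Y(O) = 4*O² (Y(O) = (2*O)² = 4*O²)
-33025 - Y(Z(2)/24) = -33025 - 4*((-7 + 2*2)/24)² = -33025 - 4*((-7 + 4)*(1/24))² = -33025 - 4*(-3*1/24)² = -33025 - 4*(-⅛)² = -33025 - 4/64 = -33025 - 1*1/16 = -33025 - 1/16 = -528401/16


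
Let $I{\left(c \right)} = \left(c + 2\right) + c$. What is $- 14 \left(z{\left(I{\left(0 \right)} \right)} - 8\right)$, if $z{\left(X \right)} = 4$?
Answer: $56$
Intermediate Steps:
$I{\left(c \right)} = 2 + 2 c$ ($I{\left(c \right)} = \left(2 + c\right) + c = 2 + 2 c$)
$- 14 \left(z{\left(I{\left(0 \right)} \right)} - 8\right) = - 14 \left(4 - 8\right) = \left(-14\right) \left(-4\right) = 56$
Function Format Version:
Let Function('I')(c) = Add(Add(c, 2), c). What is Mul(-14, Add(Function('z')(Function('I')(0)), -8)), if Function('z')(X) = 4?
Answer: 56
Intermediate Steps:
Function('I')(c) = Add(2, Mul(2, c)) (Function('I')(c) = Add(Add(2, c), c) = Add(2, Mul(2, c)))
Mul(-14, Add(Function('z')(Function('I')(0)), -8)) = Mul(-14, Add(4, -8)) = Mul(-14, -4) = 56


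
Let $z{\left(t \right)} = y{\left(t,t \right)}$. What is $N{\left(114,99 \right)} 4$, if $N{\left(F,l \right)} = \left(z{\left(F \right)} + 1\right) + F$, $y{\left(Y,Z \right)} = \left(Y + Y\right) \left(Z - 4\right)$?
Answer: $100780$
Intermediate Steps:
$y{\left(Y,Z \right)} = 2 Y \left(-4 + Z\right)$
$z{\left(t \right)} = 2 t \left(-4 + t\right)$
$N{\left(F,l \right)} = 1 + F + 2 F \left(-4 + F\right)$ ($N{\left(F,l \right)} = \left(2 F \left(-4 + F\right) + 1\right) + F = \left(1 + 2 F \left(-4 + F\right)\right) + F = 1 + F + 2 F \left(-4 + F\right)$)
$N{\left(114,99 \right)} 4 = \left(1 + 114 + 2 \cdot 114 \left(-4 + 114\right)\right) 4 = \left(1 + 114 + 2 \cdot 114 \cdot 110\right) 4 = \left(1 + 114 + 25080\right) 4 = 25195 \cdot 4 = 100780$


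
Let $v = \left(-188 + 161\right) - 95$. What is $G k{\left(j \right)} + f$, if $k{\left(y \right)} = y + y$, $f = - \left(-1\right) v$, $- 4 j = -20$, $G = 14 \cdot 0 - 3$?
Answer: $-152$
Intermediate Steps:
$v = -122$ ($v = -27 - 95 = -122$)
$G = -3$ ($G = 0 - 3 = -3$)
$j = 5$ ($j = \left(- \frac{1}{4}\right) \left(-20\right) = 5$)
$f = -122$ ($f = - \left(-1\right) \left(-122\right) = \left(-1\right) 122 = -122$)
$k{\left(y \right)} = 2 y$
$G k{\left(j \right)} + f = - 3 \cdot 2 \cdot 5 - 122 = \left(-3\right) 10 - 122 = -30 - 122 = -152$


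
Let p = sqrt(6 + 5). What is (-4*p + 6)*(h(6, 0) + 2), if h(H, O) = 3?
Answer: 30 - 20*sqrt(11) ≈ -36.333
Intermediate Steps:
p = sqrt(11) ≈ 3.3166
(-4*p + 6)*(h(6, 0) + 2) = (-4*sqrt(11) + 6)*(3 + 2) = (6 - 4*sqrt(11))*5 = 30 - 20*sqrt(11)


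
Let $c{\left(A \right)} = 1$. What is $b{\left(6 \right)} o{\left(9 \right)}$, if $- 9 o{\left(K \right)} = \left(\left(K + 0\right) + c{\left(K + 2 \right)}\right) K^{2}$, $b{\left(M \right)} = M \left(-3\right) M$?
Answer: $9720$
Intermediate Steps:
$b{\left(M \right)} = - 3 M^{2}$ ($b{\left(M \right)} = - 3 M M = - 3 M^{2}$)
$o{\left(K \right)} = - \frac{K^{2} \left(1 + K\right)}{9}$ ($o{\left(K \right)} = - \frac{\left(\left(K + 0\right) + 1\right) K^{2}}{9} = - \frac{\left(K + 1\right) K^{2}}{9} = - \frac{\left(1 + K\right) K^{2}}{9} = - \frac{K^{2} \left(1 + K\right)}{9}$)
$b{\left(6 \right)} o{\left(9 \right)} = - 3 \cdot 6^{2} \frac{9^{2} \left(-1 - 9\right)}{9} = \left(-3\right) 36 \cdot \frac{1}{9} \cdot 81 \left(-1 - 9\right) = - 108 \cdot \frac{1}{9} \cdot 81 \left(-10\right) = \left(-108\right) \left(-90\right) = 9720$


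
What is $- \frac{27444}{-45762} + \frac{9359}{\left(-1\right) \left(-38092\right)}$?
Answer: $\frac{245613901}{290527684} \approx 0.84541$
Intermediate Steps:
$- \frac{27444}{-45762} + \frac{9359}{\left(-1\right) \left(-38092\right)} = \left(-27444\right) \left(- \frac{1}{45762}\right) + \frac{9359}{38092} = \frac{4574}{7627} + 9359 \cdot \frac{1}{38092} = \frac{4574}{7627} + \frac{9359}{38092} = \frac{245613901}{290527684}$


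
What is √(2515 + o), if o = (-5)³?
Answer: √2390 ≈ 48.888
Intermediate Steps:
o = -125
√(2515 + o) = √(2515 - 125) = √2390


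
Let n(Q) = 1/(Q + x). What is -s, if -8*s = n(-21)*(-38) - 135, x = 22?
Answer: -173/8 ≈ -21.625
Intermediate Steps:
n(Q) = 1/(22 + Q) (n(Q) = 1/(Q + 22) = 1/(22 + Q))
s = 173/8 (s = -(-38/(22 - 21) - 135)/8 = -(-38/1 - 135)/8 = -(1*(-38) - 135)/8 = -(-38 - 135)/8 = -⅛*(-173) = 173/8 ≈ 21.625)
-s = -1*173/8 = -173/8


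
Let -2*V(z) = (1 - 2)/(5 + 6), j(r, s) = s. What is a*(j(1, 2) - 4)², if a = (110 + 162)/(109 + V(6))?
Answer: 23936/2399 ≈ 9.9775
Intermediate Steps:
V(z) = 1/22 (V(z) = -(1 - 2)/(2*(5 + 6)) = -(-1)/(2*11) = -½*(-1/11) = 1/22)
a = 5984/2399 (a = (110 + 162)/(109 + 1/22) = 272/(2399/22) = 272*(22/2399) = 5984/2399 ≈ 2.4944)
a*(j(1, 2) - 4)² = 5984*(2 - 4)²/2399 = (5984/2399)*(-2)² = (5984/2399)*4 = 23936/2399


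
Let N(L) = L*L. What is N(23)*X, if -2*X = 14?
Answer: -3703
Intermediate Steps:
X = -7 (X = -1/2*14 = -7)
N(L) = L**2
N(23)*X = 23**2*(-7) = 529*(-7) = -3703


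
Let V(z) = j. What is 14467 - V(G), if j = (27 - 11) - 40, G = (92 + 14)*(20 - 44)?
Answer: 14491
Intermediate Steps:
G = -2544 (G = 106*(-24) = -2544)
j = -24 (j = 16 - 40 = -24)
V(z) = -24
14467 - V(G) = 14467 - 1*(-24) = 14467 + 24 = 14491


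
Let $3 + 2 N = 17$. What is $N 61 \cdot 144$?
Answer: $61488$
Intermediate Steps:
$N = 7$ ($N = - \frac{3}{2} + \frac{1}{2} \cdot 17 = - \frac{3}{2} + \frac{17}{2} = 7$)
$N 61 \cdot 144 = 7 \cdot 61 \cdot 144 = 427 \cdot 144 = 61488$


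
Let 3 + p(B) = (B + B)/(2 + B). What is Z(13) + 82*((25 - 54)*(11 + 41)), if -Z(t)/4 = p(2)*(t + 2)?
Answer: -123536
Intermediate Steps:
p(B) = -3 + 2*B/(2 + B) (p(B) = -3 + (B + B)/(2 + B) = -3 + (2*B)/(2 + B) = -3 + 2*B/(2 + B))
Z(t) = 16 + 8*t (Z(t) = -4*(-6 - 1*2)/(2 + 2)*(t + 2) = -4*(-6 - 2)/4*(2 + t) = -4*(¼)*(-8)*(2 + t) = -(-8)*(2 + t) = -4*(-4 - 2*t) = 16 + 8*t)
Z(13) + 82*((25 - 54)*(11 + 41)) = (16 + 8*13) + 82*((25 - 54)*(11 + 41)) = (16 + 104) + 82*(-29*52) = 120 + 82*(-1508) = 120 - 123656 = -123536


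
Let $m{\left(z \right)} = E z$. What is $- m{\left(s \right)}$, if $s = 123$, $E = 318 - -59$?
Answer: $-46371$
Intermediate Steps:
$E = 377$ ($E = 318 + 59 = 377$)
$m{\left(z \right)} = 377 z$
$- m{\left(s \right)} = - 377 \cdot 123 = \left(-1\right) 46371 = -46371$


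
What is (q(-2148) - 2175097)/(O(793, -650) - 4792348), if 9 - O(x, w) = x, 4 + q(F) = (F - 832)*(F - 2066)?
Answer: -10382619/4793132 ≈ -2.1661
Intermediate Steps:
q(F) = -4 + (-2066 + F)*(-832 + F) (q(F) = -4 + (F - 832)*(F - 2066) = -4 + (-832 + F)*(-2066 + F) = -4 + (-2066 + F)*(-832 + F))
O(x, w) = 9 - x
(q(-2148) - 2175097)/(O(793, -650) - 4792348) = ((1718908 + (-2148)² - 2898*(-2148)) - 2175097)/((9 - 1*793) - 4792348) = ((1718908 + 4613904 + 6224904) - 2175097)/((9 - 793) - 4792348) = (12557716 - 2175097)/(-784 - 4792348) = 10382619/(-4793132) = 10382619*(-1/4793132) = -10382619/4793132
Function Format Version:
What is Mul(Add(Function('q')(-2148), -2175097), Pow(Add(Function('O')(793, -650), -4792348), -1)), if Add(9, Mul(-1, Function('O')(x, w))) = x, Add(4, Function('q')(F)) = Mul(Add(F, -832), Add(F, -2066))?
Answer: Rational(-10382619, 4793132) ≈ -2.1661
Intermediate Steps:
Function('q')(F) = Add(-4, Mul(Add(-2066, F), Add(-832, F))) (Function('q')(F) = Add(-4, Mul(Add(F, -832), Add(F, -2066))) = Add(-4, Mul(Add(-832, F), Add(-2066, F))) = Add(-4, Mul(Add(-2066, F), Add(-832, F))))
Function('O')(x, w) = Add(9, Mul(-1, x))
Mul(Add(Function('q')(-2148), -2175097), Pow(Add(Function('O')(793, -650), -4792348), -1)) = Mul(Add(Add(1718908, Pow(-2148, 2), Mul(-2898, -2148)), -2175097), Pow(Add(Add(9, Mul(-1, 793)), -4792348), -1)) = Mul(Add(Add(1718908, 4613904, 6224904), -2175097), Pow(Add(Add(9, -793), -4792348), -1)) = Mul(Add(12557716, -2175097), Pow(Add(-784, -4792348), -1)) = Mul(10382619, Pow(-4793132, -1)) = Mul(10382619, Rational(-1, 4793132)) = Rational(-10382619, 4793132)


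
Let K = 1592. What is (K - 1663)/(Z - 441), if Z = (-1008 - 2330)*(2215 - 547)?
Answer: 71/5568225 ≈ 1.2751e-5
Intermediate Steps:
Z = -5567784 (Z = -3338*1668 = -5567784)
(K - 1663)/(Z - 441) = (1592 - 1663)/(-5567784 - 441) = -71/(-5568225) = -71*(-1/5568225) = 71/5568225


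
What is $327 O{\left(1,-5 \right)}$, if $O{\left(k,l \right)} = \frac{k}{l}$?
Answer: $- \frac{327}{5} \approx -65.4$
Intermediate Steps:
$327 O{\left(1,-5 \right)} = 327 \cdot 1 \frac{1}{-5} = 327 \cdot 1 \left(- \frac{1}{5}\right) = 327 \left(- \frac{1}{5}\right) = - \frac{327}{5}$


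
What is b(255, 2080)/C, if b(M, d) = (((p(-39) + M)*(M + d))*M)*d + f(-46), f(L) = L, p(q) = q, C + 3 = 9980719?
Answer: 133756271977/4990358 ≈ 26803.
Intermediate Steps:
C = 9980716 (C = -3 + 9980719 = 9980716)
b(M, d) = -46 + M*d*(-39 + M)*(M + d) (b(M, d) = (((-39 + M)*(M + d))*M)*d - 46 = (M*(-39 + M)*(M + d))*d - 46 = M*d*(-39 + M)*(M + d) - 46 = -46 + M*d*(-39 + M)*(M + d))
b(255, 2080)/C = (-46 + 2080*255³ + 255²*2080² - 39*255*2080² - 39*2080*255²)/9980716 = (-46 + 2080*16581375 + 65025*4326400 - 39*255*4326400 - 39*2080*65025)*(1/9980716) = (-46 + 34489260000 + 281324160000 - 43026048000 - 5274828000)*(1/9980716) = 267512543954*(1/9980716) = 133756271977/4990358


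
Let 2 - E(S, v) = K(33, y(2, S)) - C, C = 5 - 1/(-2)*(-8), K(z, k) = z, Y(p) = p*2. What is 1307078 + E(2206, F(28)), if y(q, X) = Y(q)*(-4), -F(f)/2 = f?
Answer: 1307048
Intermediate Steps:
Y(p) = 2*p
F(f) = -2*f
y(q, X) = -8*q (y(q, X) = (2*q)*(-4) = -8*q)
C = 1 (C = 5 - 1*(-½)*(-8) = 5 + (½)*(-8) = 5 - 4 = 1)
E(S, v) = -30 (E(S, v) = 2 - (33 - 1*1) = 2 - (33 - 1) = 2 - 1*32 = 2 - 32 = -30)
1307078 + E(2206, F(28)) = 1307078 - 30 = 1307048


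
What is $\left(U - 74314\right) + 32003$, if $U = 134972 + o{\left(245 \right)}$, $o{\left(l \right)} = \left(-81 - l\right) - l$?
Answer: $92090$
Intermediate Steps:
$o{\left(l \right)} = -81 - 2 l$
$U = 134401$ ($U = 134972 - 571 = 134401$)
$\left(U - 74314\right) + 32003 = \left(134401 - 74314\right) + 32003 = 60087 + 32003 = 92090$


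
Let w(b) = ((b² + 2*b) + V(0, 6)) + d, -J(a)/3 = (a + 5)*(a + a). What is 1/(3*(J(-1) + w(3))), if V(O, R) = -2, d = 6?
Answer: 1/129 ≈ 0.0077519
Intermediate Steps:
J(a) = -6*a*(5 + a) (J(a) = -3*(a + 5)*(a + a) = -3*(5 + a)*2*a = -6*a*(5 + a))
w(b) = 4 + b² + 2*b (w(b) = ((b² + 2*b) - 2) + 6 = (-2 + b² + 2*b) + 6 = 4 + b² + 2*b)
1/(3*(J(-1) + w(3))) = 1/(3*(-6*(-1)*(5 - 1) + (4 + 3² + 2*3))) = 1/(3*(-6*(-1)*4 + (4 + 9 + 6))) = 1/(3*(24 + 19)) = 1/(3*43) = 1/129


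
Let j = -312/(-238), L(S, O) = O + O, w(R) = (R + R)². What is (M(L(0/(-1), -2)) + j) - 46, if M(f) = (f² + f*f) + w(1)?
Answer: -1034/119 ≈ -8.6891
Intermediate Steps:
w(R) = 4*R² (w(R) = (2*R)² = 4*R²)
L(S, O) = 2*O
M(f) = 4 + 2*f² (M(f) = (f² + f*f) + 4*1² = (f² + f²) + 4*1 = 2*f² + 4 = 4 + 2*f²)
j = 156/119 (j = -312*(-1/238) = 156/119 ≈ 1.3109)
(M(L(0/(-1), -2)) + j) - 46 = ((4 + 2*(2*(-2))²) + 156/119) - 46 = ((4 + 2*(-4)²) + 156/119) - 46 = ((4 + 2*16) + 156/119) - 46 = ((4 + 32) + 156/119) - 46 = (36 + 156/119) - 46 = 4440/119 - 46 = -1034/119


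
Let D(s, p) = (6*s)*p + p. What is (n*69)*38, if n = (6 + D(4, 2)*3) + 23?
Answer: 469338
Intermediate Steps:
D(s, p) = p + 6*p*s (D(s, p) = 6*p*s + p = p + 6*p*s)
n = 179 (n = (6 + (2*(1 + 6*4))*3) + 23 = (6 + (2*(1 + 24))*3) + 23 = (6 + (2*25)*3) + 23 = (6 + 50*3) + 23 = (6 + 150) + 23 = 156 + 23 = 179)
(n*69)*38 = (179*69)*38 = 12351*38 = 469338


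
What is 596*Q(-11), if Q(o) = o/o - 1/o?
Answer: 7152/11 ≈ 650.18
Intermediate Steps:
Q(o) = 1 - 1/o
596*Q(-11) = 596*((-1 - 11)/(-11)) = 596*(-1/11*(-12)) = 596*(12/11) = 7152/11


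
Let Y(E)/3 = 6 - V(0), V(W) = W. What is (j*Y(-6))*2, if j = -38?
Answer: -1368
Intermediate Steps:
Y(E) = 18 (Y(E) = 3*(6 - 1*0) = 3*(6 + 0) = 3*6 = 18)
(j*Y(-6))*2 = -38*18*2 = -684*2 = -1368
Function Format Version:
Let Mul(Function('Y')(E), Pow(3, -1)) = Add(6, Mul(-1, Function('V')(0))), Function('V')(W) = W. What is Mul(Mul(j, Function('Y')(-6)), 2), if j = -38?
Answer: -1368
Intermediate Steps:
Function('Y')(E) = 18 (Function('Y')(E) = Mul(3, Add(6, Mul(-1, 0))) = Mul(3, Add(6, 0)) = Mul(3, 6) = 18)
Mul(Mul(j, Function('Y')(-6)), 2) = Mul(Mul(-38, 18), 2) = Mul(-684, 2) = -1368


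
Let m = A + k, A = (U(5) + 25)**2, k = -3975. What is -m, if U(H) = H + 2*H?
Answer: 2375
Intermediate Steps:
U(H) = 3*H
A = 1600 (A = (3*5 + 25)**2 = (15 + 25)**2 = 40**2 = 1600)
m = -2375 (m = 1600 - 3975 = -2375)
-m = -1*(-2375) = 2375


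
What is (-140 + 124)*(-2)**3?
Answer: 128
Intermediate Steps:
(-140 + 124)*(-2)**3 = -16*(-8) = 128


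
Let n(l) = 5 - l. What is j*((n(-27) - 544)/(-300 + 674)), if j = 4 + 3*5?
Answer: -4864/187 ≈ -26.011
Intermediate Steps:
j = 19 (j = 4 + 15 = 19)
j*((n(-27) - 544)/(-300 + 674)) = 19*(((5 - 1*(-27)) - 544)/(-300 + 674)) = 19*(((5 + 27) - 544)/374) = 19*((32 - 544)*(1/374)) = 19*(-512*1/374) = 19*(-256/187) = -4864/187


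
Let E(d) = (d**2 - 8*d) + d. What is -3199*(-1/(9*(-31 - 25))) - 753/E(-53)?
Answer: -125623/19080 ≈ -6.5840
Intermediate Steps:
E(d) = d**2 - 7*d
-3199*(-1/(9*(-31 - 25))) - 753/E(-53) = -3199*(-1/(9*(-31 - 25))) - 753*(-1/(53*(-7 - 53))) = -3199/((-56*(-9))) - 753/((-53*(-60))) = -3199/504 - 753/3180 = -3199*1/504 - 753*1/3180 = -457/72 - 251/1060 = -125623/19080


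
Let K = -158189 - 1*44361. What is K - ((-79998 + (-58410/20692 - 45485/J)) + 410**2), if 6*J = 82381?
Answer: -247721488690587/852313826 ≈ -2.9065e+5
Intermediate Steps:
J = 82381/6 (J = (1/6)*82381 = 82381/6 ≈ 13730.)
K = -202550 (K = -158189 - 44361 = -202550)
K - ((-79998 + (-58410/20692 - 45485/J)) + 410**2) = -202550 - ((-79998 + (-58410/20692 - 45485/82381/6)) + 410**2) = -202550 - ((-79998 + (-58410*1/20692 - 45485*6/82381)) + 168100) = -202550 - ((-79998 + (-29205/10346 - 272910/82381)) + 168100) = -202550 - ((-79998 - 5229463965/852313826) + 168100) = -202550 - (-68188630916313/852313826 + 168100) = -202550 - 1*75085323234287/852313826 = -202550 - 75085323234287/852313826 = -247721488690587/852313826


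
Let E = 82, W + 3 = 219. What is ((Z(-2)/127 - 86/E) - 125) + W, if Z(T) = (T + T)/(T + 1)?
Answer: 468540/5207 ≈ 89.983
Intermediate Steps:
W = 216 (W = -3 + 219 = 216)
Z(T) = 2*T/(1 + T) (Z(T) = (2*T)/(1 + T) = 2*T/(1 + T))
((Z(-2)/127 - 86/E) - 125) + W = (((2*(-2)/(1 - 2))/127 - 86/82) - 125) + 216 = (((2*(-2)/(-1))*(1/127) - 86*1/82) - 125) + 216 = (((2*(-2)*(-1))*(1/127) - 43/41) - 125) + 216 = ((4*(1/127) - 43/41) - 125) + 216 = ((4/127 - 43/41) - 125) + 216 = (-5297/5207 - 125) + 216 = -656172/5207 + 216 = 468540/5207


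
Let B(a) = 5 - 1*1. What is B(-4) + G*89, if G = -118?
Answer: -10498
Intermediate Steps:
B(a) = 4 (B(a) = 5 - 1 = 4)
B(-4) + G*89 = 4 - 118*89 = 4 - 10502 = -10498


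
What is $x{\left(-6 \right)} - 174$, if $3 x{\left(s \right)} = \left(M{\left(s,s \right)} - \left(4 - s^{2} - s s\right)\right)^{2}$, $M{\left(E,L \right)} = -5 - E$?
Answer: $1413$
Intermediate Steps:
$x{\left(s \right)} = \frac{\left(-9 - s + 2 s^{2}\right)^{2}}{3}$ ($x{\left(s \right)} = \frac{\left(\left(-5 - s\right) - \left(4 - s^{2} - s s\right)\right)^{2}}{3} = \frac{\left(\left(-5 - s\right) + \left(\left(s^{2} + s^{2}\right) - 4\right)\right)^{2}}{3} = \frac{\left(\left(-5 - s\right) + \left(2 s^{2} - 4\right)\right)^{2}}{3} = \frac{\left(\left(-5 - s\right) + \left(-4 + 2 s^{2}\right)\right)^{2}}{3} = \frac{\left(-9 - s + 2 s^{2}\right)^{2}}{3}$)
$x{\left(-6 \right)} - 174 = \frac{\left(9 - 6 - 2 \left(-6\right)^{2}\right)^{2}}{3} - 174 = \frac{\left(9 - 6 - 72\right)^{2}}{3} - 174 = \frac{\left(-69\right)^{2}}{3} - 174 = \frac{1}{3} \cdot 4761 - 174 = 1587 - 174 = 1413$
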